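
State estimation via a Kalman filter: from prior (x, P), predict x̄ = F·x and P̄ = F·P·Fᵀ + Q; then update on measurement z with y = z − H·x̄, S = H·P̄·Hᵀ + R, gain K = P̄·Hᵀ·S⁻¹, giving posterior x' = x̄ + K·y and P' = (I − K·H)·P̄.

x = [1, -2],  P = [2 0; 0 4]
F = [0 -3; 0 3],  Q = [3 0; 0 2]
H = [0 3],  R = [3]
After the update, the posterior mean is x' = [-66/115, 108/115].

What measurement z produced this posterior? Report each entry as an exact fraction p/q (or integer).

x̄ = F·x = [6, -6]
P̄ = F·P·Fᵀ + Q = [39 -36; -36 38]
S = H·P̄·Hᵀ + R = [345]
K = P̄·Hᵀ·S⁻¹ = [-36/115; 38/115]
x' − x̄ = [-756/115, 798/115] = K·y
y = (KᵀK)⁻¹·Kᵀ·(x' − x̄) = [21]
z = y + H·x̄ = [21] + [-18] = [3]

z = [3]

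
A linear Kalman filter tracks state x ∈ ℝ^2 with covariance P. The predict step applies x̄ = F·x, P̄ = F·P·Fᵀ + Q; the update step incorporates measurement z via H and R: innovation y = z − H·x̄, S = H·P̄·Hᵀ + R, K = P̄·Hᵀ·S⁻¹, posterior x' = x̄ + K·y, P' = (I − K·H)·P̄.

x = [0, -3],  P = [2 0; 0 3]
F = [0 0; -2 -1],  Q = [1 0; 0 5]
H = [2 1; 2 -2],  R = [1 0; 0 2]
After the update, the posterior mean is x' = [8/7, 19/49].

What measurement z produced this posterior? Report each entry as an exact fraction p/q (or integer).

x̄ = F·x = [0, 3]
P̄ = F·P·Fᵀ + Q = [1 0; 0 16]
S = H·P̄·Hᵀ + R = [21 -28; -28 70]
K = P̄·Hᵀ·S⁻¹ = [2/7 1/7; 16/49 -16/49]
x' − x̄ = [8/7, -128/49] = K·y
y = (KᵀK)⁻¹·Kᵀ·(x' − x̄) = [0, 8]
z = y + H·x̄ = [0, 8] + [3, -6] = [3, 2]

z = [3, 2]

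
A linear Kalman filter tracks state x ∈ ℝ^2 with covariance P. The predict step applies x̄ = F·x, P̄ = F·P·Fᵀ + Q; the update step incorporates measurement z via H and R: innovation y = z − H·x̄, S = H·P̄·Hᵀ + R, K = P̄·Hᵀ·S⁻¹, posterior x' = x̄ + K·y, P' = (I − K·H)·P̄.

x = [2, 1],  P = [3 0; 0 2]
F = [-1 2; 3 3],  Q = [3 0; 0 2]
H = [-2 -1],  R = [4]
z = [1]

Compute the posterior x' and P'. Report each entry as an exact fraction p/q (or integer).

x' = [-310/119, 541/119]
P' = [705/119 -1286/119; -1286/119 2784/119]

x̄ = F·x = [0, 9]
P̄ = F·P·Fᵀ + Q = [14 3; 3 47]
y = z − H·x̄ = [10]
S = H·P̄·Hᵀ + R = [119]
K = P̄·Hᵀ·S⁻¹ = [-31/119; -53/119]
x' = x̄ + K·y = [-310/119, 541/119]
P' = (I − K·H)·P̄ = [705/119 -1286/119; -1286/119 2784/119]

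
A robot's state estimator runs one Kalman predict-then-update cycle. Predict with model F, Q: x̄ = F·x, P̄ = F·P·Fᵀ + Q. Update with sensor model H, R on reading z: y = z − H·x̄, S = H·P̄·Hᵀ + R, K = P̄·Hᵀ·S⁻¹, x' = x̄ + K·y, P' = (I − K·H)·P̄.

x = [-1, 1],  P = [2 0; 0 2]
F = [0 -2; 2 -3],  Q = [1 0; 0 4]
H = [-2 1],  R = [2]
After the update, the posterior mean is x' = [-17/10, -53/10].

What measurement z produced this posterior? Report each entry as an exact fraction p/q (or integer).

z = [-2]

x̄ = F·x = [-2, -5]
P̄ = F·P·Fᵀ + Q = [9 12; 12 30]
S = H·P̄·Hᵀ + R = [20]
K = P̄·Hᵀ·S⁻¹ = [-3/10; 3/10]
x' − x̄ = [3/10, -3/10] = K·y
y = (KᵀK)⁻¹·Kᵀ·(x' − x̄) = [-1]
z = y + H·x̄ = [-1] + [-1] = [-2]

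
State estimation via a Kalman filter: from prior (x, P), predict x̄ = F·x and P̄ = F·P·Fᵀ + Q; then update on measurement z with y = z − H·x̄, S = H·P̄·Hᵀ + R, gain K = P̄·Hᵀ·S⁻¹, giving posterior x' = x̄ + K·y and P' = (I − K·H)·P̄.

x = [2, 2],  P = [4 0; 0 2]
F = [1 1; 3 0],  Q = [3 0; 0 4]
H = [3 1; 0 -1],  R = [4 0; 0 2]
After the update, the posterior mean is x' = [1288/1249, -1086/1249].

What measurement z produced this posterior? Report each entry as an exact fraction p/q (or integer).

z = [2, 1]

x̄ = F·x = [4, 6]
P̄ = F·P·Fᵀ + Q = [9 12; 12 40]
S = H·P̄·Hᵀ + R = [197 -76; -76 42]
K = P̄·Hᵀ·S⁻¹ = [363/1249 300/1249; 76/1249 -1052/1249]
x' − x̄ = [-3708/1249, -8580/1249] = K·y
y = (KᵀK)⁻¹·Kᵀ·(x' − x̄) = [-16, 7]
z = y + H·x̄ = [-16, 7] + [18, -6] = [2, 1]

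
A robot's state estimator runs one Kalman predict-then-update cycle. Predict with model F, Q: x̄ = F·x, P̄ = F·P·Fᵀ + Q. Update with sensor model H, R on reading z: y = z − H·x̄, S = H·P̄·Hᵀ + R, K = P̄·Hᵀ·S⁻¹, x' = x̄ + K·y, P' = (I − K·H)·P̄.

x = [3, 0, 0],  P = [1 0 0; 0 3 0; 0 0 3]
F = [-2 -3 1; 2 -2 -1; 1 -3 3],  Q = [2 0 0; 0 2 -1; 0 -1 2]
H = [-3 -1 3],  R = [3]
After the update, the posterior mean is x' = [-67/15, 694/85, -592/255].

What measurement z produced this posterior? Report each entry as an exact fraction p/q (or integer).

z = [-2]

x̄ = F·x = [-6, 6, 3]
P̄ = F·P·Fᵀ + Q = [36 11 34; 11 21 10; 34 10 57]
S = H·P̄·Hᵀ + R = [255]
K = P̄·Hᵀ·S⁻¹ = [-1/15; -8/85; 59/255]
x' − x̄ = [23/15, 184/85, -1357/255] = K·y
y = (KᵀK)⁻¹·Kᵀ·(x' − x̄) = [-23]
z = y + H·x̄ = [-23] + [21] = [-2]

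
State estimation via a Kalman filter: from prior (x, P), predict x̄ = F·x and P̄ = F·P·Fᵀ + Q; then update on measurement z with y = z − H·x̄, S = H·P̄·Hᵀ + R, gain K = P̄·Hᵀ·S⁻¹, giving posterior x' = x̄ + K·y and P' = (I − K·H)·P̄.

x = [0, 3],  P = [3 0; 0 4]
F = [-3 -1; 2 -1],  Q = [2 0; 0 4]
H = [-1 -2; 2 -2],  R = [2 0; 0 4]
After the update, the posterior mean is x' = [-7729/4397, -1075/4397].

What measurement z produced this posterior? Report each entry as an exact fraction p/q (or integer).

z = [2, -3]

x̄ = F·x = [-3, -3]
P̄ = F·P·Fᵀ + Q = [33 -14; -14 20]
S = H·P̄·Hᵀ + R = [59 42; 42 328]
K = P̄·Hᵀ·S⁻¹ = [-1397/4397 1439/4397; -1418/4397 -730/4397]
x' − x̄ = [5462/4397, 12116/4397] = K·y
y = (KᵀK)⁻¹·Kᵀ·(x' − x̄) = [-7, -3]
z = y + H·x̄ = [-7, -3] + [9, 0] = [2, -3]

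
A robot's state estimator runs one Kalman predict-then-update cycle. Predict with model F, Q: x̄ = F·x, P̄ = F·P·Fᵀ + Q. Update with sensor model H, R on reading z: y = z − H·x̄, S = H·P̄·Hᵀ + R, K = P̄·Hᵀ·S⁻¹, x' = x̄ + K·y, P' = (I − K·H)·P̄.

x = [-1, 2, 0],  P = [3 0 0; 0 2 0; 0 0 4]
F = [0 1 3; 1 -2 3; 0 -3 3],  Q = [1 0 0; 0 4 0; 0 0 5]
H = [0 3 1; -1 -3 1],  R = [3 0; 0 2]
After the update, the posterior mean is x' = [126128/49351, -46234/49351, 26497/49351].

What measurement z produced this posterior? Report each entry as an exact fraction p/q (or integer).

z = [-2, 1]

x̄ = F·x = [2, -5, -6]
P̄ = F·P·Fᵀ + Q = [39 32 30; 32 51 48; 30 48 59]
S = H·P̄·Hᵀ + R = [809 -526; -526 403]
K = P̄·Hᵀ·S⁻¹ = [-4452/49351 -18669/49351; 8941/49351 -5107/49351; 21319/49351 13743/49351]
x' − x̄ = [27426/49351, 200521/49351, 322603/49351] = K·y
y = (KᵀK)⁻¹·Kᵀ·(x' − x̄) = [19, -6]
z = y + H·x̄ = [19, -6] + [-21, 7] = [-2, 1]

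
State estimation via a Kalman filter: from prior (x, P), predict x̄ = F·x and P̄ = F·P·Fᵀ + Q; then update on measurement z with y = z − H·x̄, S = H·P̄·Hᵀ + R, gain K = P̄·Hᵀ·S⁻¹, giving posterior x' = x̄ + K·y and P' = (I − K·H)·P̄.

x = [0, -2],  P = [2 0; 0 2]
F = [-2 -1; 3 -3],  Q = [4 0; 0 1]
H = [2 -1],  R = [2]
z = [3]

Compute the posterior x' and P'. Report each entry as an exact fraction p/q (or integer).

x̄ = F·x = [2, 6]
P̄ = F·P·Fᵀ + Q = [14 -6; -6 37]
y = z − H·x̄ = [5]
S = H·P̄·Hᵀ + R = [119]
K = P̄·Hᵀ·S⁻¹ = [2/7; -7/17]
x' = x̄ + K·y = [24/7, 67/17]
P' = (I − K·H)·P̄ = [30/7 8; 8 286/17]

x' = [24/7, 67/17]
P' = [30/7 8; 8 286/17]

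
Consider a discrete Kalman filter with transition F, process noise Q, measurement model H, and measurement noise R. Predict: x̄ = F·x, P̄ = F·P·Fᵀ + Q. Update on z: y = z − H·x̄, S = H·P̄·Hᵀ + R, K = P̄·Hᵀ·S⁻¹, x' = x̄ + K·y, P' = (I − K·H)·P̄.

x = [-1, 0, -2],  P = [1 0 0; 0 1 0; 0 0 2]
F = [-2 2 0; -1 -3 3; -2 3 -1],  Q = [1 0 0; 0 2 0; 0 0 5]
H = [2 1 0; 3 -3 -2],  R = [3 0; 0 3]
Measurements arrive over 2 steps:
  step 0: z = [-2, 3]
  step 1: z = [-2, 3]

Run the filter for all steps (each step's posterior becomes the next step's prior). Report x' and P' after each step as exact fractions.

step 0: x̄ = F·x = [2, -5, 4]
step 0: P̄ = F·P·Fᵀ + Q = [9 -4 10; -4 30 -13; 10 -13 20]
step 0: y = z − H·x̄ = [-1, -10]
step 0: S = H·P̄·Hᵀ + R = [53 -38; -38 230]
step 0: K = P̄·Hᵀ·S⁻¹ = [73/199 57/398; 362/1791 -532/1791; 452/1791 601/3582]
step 0: x' = x̄ + K·y = [40/199, -3997/1791, 3707/1791]
step 0: P' = (I − K·H)·P̄ = [455/398 -236/199 1305/398; -236/199 1778/597 -3463/597; 1305/398 -3463/597 15961/1194]
step 1: x̄ = F·x = [-8714/1791, 2528/199, -16418/1791]
step 1: P̄ = F·P·Fᵀ + Q = [16103/597 -14886/199 31319/597; -14886/199 45348/199 -30682/199; 31319/597 -30682/199 133603/1194]
step 1: y = z − H·x̄ = [-8906/1791, 66935/1791]
step 1: S = H·P̄·Hᵀ + R = [23615/597 -118724/597; -118724/597 961784/597]
step 1: K = P̄·Hᵀ·S⁻¹ = [933249/3608518 2256391/14434072; 510341/1804259 -2434477/7217036; -43314/1804259 876601/3608518]
step 1: x' = x̄ + K·y = [-4462889/14434072, -9452877/7217036, 112869/3608518]
step 1: P' = (I − K·H)·P̄ = [14990329/14434072 -9390835/7217036 11818353/3608518; -9390835/7217036 12452881/3608518 -11948295/1804259; 11818353/3608518 -11948295/1804259 52257513/3608518]

step 0: x' = [40/199, -3997/1791, 3707/1791], P' = [455/398 -236/199 1305/398; -236/199 1778/597 -3463/597; 1305/398 -3463/597 15961/1194]
step 1: x' = [-4462889/14434072, -9452877/7217036, 112869/3608518], P' = [14990329/14434072 -9390835/7217036 11818353/3608518; -9390835/7217036 12452881/3608518 -11948295/1804259; 11818353/3608518 -11948295/1804259 52257513/3608518]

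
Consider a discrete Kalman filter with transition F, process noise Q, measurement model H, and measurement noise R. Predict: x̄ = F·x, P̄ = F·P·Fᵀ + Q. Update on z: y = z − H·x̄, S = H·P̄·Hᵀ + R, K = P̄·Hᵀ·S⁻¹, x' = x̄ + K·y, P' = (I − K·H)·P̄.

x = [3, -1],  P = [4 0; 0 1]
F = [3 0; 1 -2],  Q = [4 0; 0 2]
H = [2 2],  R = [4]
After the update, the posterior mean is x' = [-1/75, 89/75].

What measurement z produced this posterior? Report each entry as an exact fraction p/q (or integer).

z = [2]

x̄ = F·x = [9, 5]
P̄ = F·P·Fᵀ + Q = [40 12; 12 10]
S = H·P̄·Hᵀ + R = [300]
K = P̄·Hᵀ·S⁻¹ = [26/75; 11/75]
x' − x̄ = [-676/75, -286/75] = K·y
y = (KᵀK)⁻¹·Kᵀ·(x' − x̄) = [-26]
z = y + H·x̄ = [-26] + [28] = [2]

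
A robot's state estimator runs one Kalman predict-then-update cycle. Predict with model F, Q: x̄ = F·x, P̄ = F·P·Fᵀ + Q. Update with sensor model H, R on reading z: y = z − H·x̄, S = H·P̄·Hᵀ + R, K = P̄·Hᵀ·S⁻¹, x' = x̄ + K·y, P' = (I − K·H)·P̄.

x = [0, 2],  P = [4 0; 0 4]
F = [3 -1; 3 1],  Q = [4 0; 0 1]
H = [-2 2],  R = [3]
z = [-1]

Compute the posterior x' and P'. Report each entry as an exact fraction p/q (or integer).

x̄ = F·x = [-2, 2]
P̄ = F·P·Fᵀ + Q = [44 32; 32 41]
y = z − H·x̄ = [-9]
S = H·P̄·Hᵀ + R = [87]
K = P̄·Hᵀ·S⁻¹ = [-8/29; 6/29]
x' = x̄ + K·y = [14/29, 4/29]
P' = (I − K·H)·P̄ = [1084/29 1072/29; 1072/29 1081/29]

x' = [14/29, 4/29]
P' = [1084/29 1072/29; 1072/29 1081/29]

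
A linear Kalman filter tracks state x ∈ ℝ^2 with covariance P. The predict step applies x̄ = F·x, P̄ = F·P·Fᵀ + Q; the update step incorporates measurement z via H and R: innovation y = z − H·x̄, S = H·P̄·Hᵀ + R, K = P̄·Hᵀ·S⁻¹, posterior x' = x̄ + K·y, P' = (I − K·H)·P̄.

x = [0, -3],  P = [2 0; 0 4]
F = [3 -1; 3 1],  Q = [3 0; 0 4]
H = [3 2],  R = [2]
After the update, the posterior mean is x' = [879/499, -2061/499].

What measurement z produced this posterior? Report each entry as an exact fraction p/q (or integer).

z = [-3]

x̄ = F·x = [3, -3]
P̄ = F·P·Fᵀ + Q = [25 14; 14 26]
S = H·P̄·Hᵀ + R = [499]
K = P̄·Hᵀ·S⁻¹ = [103/499; 94/499]
x' − x̄ = [-618/499, -564/499] = K·y
y = (KᵀK)⁻¹·Kᵀ·(x' − x̄) = [-6]
z = y + H·x̄ = [-6] + [3] = [-3]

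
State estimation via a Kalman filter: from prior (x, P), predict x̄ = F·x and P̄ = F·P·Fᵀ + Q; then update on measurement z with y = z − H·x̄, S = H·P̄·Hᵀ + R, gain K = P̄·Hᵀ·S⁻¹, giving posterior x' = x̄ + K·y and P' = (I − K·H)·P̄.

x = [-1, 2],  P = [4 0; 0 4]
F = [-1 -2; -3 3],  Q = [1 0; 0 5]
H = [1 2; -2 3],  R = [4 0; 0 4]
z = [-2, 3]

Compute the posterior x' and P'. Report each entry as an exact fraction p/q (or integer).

x' = [-42880/25667, -7151/77001]
P' = [25644/25667 7792/25667; 7792/25667 30692/77001]

x̄ = F·x = [-3, 9]
P̄ = F·P·Fᵀ + Q = [21 -12; -12 77]
y = z − H·x̄ = [-17, -30]
S = H·P̄·Hᵀ + R = [285 432; 432 925]
K = P̄·Hᵀ·S⁻¹ = [10307/25667 -6978/25667; 21190/77001 3777/25667]
x' = x̄ + K·y = [-42880/25667, -7151/77001]
P' = (I − K·H)·P̄ = [25644/25667 7792/25667; 7792/25667 30692/77001]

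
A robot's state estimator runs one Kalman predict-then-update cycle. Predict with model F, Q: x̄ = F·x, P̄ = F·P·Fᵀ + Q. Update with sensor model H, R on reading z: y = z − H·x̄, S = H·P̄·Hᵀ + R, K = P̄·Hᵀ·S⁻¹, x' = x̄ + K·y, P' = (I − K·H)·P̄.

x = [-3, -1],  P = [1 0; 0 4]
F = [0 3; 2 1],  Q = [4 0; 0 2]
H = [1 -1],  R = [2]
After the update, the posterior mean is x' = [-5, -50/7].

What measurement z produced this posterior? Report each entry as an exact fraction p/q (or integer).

x̄ = F·x = [-3, -7]
P̄ = F·P·Fᵀ + Q = [40 12; 12 10]
S = H·P̄·Hᵀ + R = [28]
K = P̄·Hᵀ·S⁻¹ = [1; 1/14]
x' − x̄ = [-2, -1/7] = K·y
y = (KᵀK)⁻¹·Kᵀ·(x' − x̄) = [-2]
z = y + H·x̄ = [-2] + [4] = [2]

z = [2]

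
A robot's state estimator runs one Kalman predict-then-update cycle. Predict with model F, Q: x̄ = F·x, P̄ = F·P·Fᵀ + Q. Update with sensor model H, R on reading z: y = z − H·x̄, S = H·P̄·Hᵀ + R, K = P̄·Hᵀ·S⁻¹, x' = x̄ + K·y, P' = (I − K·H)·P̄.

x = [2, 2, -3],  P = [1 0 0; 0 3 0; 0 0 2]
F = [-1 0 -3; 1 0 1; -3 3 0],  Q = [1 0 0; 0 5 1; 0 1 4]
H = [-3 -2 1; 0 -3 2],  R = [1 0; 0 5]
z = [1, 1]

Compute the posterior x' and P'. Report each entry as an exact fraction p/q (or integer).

x' = [-261/1453, 10656/18889, 27351/18889]
P' = [593/1453 -1238/1453 -1192/1453; -1238/1453 164971/37778 235869/37778; -1192/1453 235869/37778 382651/37778]

x̄ = F·x = [7, -1, 0]
P̄ = F·P·Fᵀ + Q = [20 -7 3; -7 8 -2; 3 -2 40]
y = z − H·x̄ = [20, -2]
S = H·P̄·Hᵀ + R = [159 61; 61 261]
K = P̄·Hᵀ·S⁻¹ = [-495/1453 266/1453; 2491/37778 -4635/37778; 3889/37778 11539/37778]
x' = x̄ + K·y = [-261/1453, 10656/18889, 27351/18889]
P' = (I − K·H)·P̄ = [593/1453 -1238/1453 -1192/1453; -1238/1453 164971/37778 235869/37778; -1192/1453 235869/37778 382651/37778]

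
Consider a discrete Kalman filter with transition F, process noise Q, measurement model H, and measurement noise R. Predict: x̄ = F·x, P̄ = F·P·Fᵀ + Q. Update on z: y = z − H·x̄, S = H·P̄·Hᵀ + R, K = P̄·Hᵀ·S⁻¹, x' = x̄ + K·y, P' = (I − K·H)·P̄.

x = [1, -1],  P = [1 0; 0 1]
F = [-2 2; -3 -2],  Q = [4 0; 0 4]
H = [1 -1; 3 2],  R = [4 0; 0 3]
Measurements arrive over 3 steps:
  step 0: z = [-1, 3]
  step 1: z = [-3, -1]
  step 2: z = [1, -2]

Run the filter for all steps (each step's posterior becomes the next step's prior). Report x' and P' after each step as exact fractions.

step 0: x̄ = F·x = [-4, -1]
step 0: P̄ = F·P·Fᵀ + Q = [12 2; 2 17]
step 0: y = z − H·x̄ = [2, 17]
step 0: S = H·P̄·Hᵀ + R = [29 0; 0 203]
step 0: K = P̄·Hᵀ·S⁻¹ = [10/29 40/203; -15/29 40/203]
step 0: x' = x̄ + K·y = [8/203, 267/203]
step 0: P' = (I − K·H)·P̄ = [136/203 -144/203; -144/203 276/203]
step 1: x̄ = F·x = [74/29, -558/203]
step 1: P̄ = F·P·Fᵀ + Q = [516/29 0; 0 1412/203]
step 1: y = z − H·x̄ = [-1685/203, -641/203]
step 1: S = H·P̄·Hᵀ + R = [5836/203 8012/203; 8012/203 38765/203]
step 1: K = P̄·Hᵀ·S⁻¹ = [1900041/5787157 1224984/5787157; -2762931/5787157 992636/5787157]
step 1: x' = x̄ + K·y = [-4872101/5787157, 3891751/5787157]
step 1: P' = (I − K·H)·P̄ = [3775056/5787157 -3825108/5787157; -3825108/5787157 7226616/5787157]
step 2: x̄ = F·x = [17527704/5787157, 6832801/5787157]
step 2: P̄ = F·P·Fᵀ + Q = [97756180/5787157 1394088/5787157; 1394088/5787157 40129300/5787157]
step 2: y = z − H·x̄ = [-4907746/5787157, -77823028/5787157]
step 2: S = H·P̄·Hᵀ + R = [158245932/5787157 211615852/5787157; 211615852/5787157 1074413347/5787157]
step 2: K = P̄·Hᵀ·S⁻¹ = [252297727/772895375 1142962976/5410267625; -367110027/772895375 931347124/5410267625]
step 2: x' = x̄ + K·y = [-481542546/5410267625, -3957243929/5410267625]
step 2: P' = (I − K·H)·P̄ = [3511512328/5410267625 -3552824028/5410267625; -3552824028/5410267625 6726256728/5410267625]

step 0: x' = [8/203, 267/203], P' = [136/203 -144/203; -144/203 276/203]
step 1: x' = [-4872101/5787157, 3891751/5787157], P' = [3775056/5787157 -3825108/5787157; -3825108/5787157 7226616/5787157]
step 2: x' = [-481542546/5410267625, -3957243929/5410267625], P' = [3511512328/5410267625 -3552824028/5410267625; -3552824028/5410267625 6726256728/5410267625]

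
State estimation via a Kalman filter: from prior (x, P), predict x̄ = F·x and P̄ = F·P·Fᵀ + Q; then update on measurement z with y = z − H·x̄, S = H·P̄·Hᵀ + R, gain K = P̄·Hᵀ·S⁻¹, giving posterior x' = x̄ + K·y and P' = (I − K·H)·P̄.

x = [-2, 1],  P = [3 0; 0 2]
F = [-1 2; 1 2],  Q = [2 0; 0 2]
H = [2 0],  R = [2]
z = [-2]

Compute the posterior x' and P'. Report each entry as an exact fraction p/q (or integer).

x' = [-22/27, -50/27]
P' = [13/27 5/27; 5/27 301/27]

x̄ = F·x = [4, 0]
P̄ = F·P·Fᵀ + Q = [13 5; 5 13]
y = z − H·x̄ = [-10]
S = H·P̄·Hᵀ + R = [54]
K = P̄·Hᵀ·S⁻¹ = [13/27; 5/27]
x' = x̄ + K·y = [-22/27, -50/27]
P' = (I − K·H)·P̄ = [13/27 5/27; 5/27 301/27]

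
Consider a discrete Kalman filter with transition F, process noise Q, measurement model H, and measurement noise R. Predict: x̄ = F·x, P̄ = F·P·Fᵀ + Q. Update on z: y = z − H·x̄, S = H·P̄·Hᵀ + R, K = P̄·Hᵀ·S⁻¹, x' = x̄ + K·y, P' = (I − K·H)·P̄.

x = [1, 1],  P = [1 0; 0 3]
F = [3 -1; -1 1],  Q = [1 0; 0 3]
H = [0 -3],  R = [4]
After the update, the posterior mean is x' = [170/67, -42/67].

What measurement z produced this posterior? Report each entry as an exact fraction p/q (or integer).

z = [2]

x̄ = F·x = [2, 0]
P̄ = F·P·Fᵀ + Q = [13 -6; -6 7]
S = H·P̄·Hᵀ + R = [67]
K = P̄·Hᵀ·S⁻¹ = [18/67; -21/67]
x' − x̄ = [36/67, -42/67] = K·y
y = (KᵀK)⁻¹·Kᵀ·(x' − x̄) = [2]
z = y + H·x̄ = [2] + [0] = [2]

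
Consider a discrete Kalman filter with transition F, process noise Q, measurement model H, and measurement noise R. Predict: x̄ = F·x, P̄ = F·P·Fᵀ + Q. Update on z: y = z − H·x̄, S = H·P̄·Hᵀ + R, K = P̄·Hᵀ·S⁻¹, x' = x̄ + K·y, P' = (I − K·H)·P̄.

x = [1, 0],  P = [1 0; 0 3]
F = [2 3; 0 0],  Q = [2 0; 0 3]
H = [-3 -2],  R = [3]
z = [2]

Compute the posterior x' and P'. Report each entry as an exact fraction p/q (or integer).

x̄ = F·x = [2, 0]
P̄ = F·P·Fᵀ + Q = [33 0; 0 3]
y = z − H·x̄ = [8]
S = H·P̄·Hᵀ + R = [312]
K = P̄·Hᵀ·S⁻¹ = [-33/104; -1/52]
x' = x̄ + K·y = [-7/13, -2/13]
P' = (I − K·H)·P̄ = [165/104 -99/52; -99/52 75/26]

x' = [-7/13, -2/13]
P' = [165/104 -99/52; -99/52 75/26]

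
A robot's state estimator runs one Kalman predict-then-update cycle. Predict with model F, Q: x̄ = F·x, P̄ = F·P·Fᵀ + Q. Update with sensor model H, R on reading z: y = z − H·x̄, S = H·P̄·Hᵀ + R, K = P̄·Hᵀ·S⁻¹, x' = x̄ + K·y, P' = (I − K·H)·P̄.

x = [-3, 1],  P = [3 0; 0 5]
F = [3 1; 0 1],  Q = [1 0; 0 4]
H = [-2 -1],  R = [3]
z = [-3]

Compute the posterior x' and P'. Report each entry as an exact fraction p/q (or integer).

x' = [-17/82, 253/82]
P' = [371/164 -529/164; -529/164 1115/164]

x̄ = F·x = [-8, 1]
P̄ = F·P·Fᵀ + Q = [33 5; 5 9]
y = z − H·x̄ = [-18]
S = H·P̄·Hᵀ + R = [164]
K = P̄·Hᵀ·S⁻¹ = [-71/164; -19/164]
x' = x̄ + K·y = [-17/82, 253/82]
P' = (I − K·H)·P̄ = [371/164 -529/164; -529/164 1115/164]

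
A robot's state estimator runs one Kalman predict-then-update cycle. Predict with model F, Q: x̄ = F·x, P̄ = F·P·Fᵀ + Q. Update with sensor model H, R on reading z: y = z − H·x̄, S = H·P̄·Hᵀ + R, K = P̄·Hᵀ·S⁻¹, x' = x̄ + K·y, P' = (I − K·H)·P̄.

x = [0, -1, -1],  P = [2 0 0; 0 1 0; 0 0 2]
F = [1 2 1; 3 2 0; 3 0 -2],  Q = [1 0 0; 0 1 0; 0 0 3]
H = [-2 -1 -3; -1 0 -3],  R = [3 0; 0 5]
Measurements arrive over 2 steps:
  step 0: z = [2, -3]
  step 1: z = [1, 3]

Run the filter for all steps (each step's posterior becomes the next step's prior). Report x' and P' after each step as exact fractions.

step 0: x̄ = F·x = [-3, -2, 2]
step 0: P̄ = F·P·Fᵀ + Q = [9 10 2; 10 23 18; 2 18 29]
step 0: y = z − H·x̄ = [0, 0]
step 0: S = H·P̄·Hᵀ + R = [495 361; 361 287]
step 0: K = P̄·Hᵀ·S⁻¹ = [-4343/11744 4849/11744; -4735/11744 3337/11744; 423/5872 -2353/5872]
step 0: x' = x̄ + K·y = [-3, -2, 2]
step 0: P' = (I − K·H)·P̄ = [30769/11744 6505/11744 -9169/5872; 6505/11744 24385/11744 -3865/5872; -9169/5872 -3865/5872 3489/2936]
step 1: x̄ = F·x = [-5, -13, -13]
step 1: P̄ = F·P·Fᵀ + Q = [112433/11744 171413/11744 116007/11744; 171413/11744 464265/11744 456899/11744; 116007/11744 456899/11744 588033/11744]
step 1: y = z − H·x̄ = [-61, -41]
step 1: S = H·P̄·Hᵀ + R = [691291/734 1012917/1468; 1012917/1468 1539873/2936]
step 1: K = P̄·Hᵀ·S⁻¹ = [-12109679/34967754 39951877/104903262; -13025549/34967754 25144741/104903262; 595211/11655918 -13022611/34967754]
step 1: x' = x̄ + K·y = [26763995/52451631, -5500660/52451631, -14788682/17483877]
step 1: P' = (I − K·H)·P̄ = [134148833/52451631 20224415/52451631 -52006339/34967754; 20224415/52451631 101252408/52451631 -18463615/34967754; -52006339/34967754 -18463615/34967754 6506633/5827959]

step 0: x' = [-3, -2, 2], P' = [30769/11744 6505/11744 -9169/5872; 6505/11744 24385/11744 -3865/5872; -9169/5872 -3865/5872 3489/2936]
step 1: x' = [26763995/52451631, -5500660/52451631, -14788682/17483877], P' = [134148833/52451631 20224415/52451631 -52006339/34967754; 20224415/52451631 101252408/52451631 -18463615/34967754; -52006339/34967754 -18463615/34967754 6506633/5827959]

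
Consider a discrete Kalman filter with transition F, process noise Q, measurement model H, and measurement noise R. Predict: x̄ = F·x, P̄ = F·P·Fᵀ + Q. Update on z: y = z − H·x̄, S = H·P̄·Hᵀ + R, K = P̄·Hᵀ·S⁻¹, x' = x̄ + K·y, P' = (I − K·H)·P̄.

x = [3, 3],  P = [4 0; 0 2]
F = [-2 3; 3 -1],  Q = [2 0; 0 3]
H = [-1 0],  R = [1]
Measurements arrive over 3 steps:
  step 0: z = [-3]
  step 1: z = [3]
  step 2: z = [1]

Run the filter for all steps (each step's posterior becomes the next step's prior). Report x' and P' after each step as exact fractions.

step 0: x̄ = F·x = [3, 6]
step 0: P̄ = F·P·Fᵀ + Q = [36 -30; -30 41]
step 0: y = z − H·x̄ = [0]
step 0: S = H·P̄·Hᵀ + R = [37]
step 0: K = P̄·Hᵀ·S⁻¹ = [-36/37; 30/37]
step 0: x' = x̄ + K·y = [3, 6]
step 0: P' = (I − K·H)·P̄ = [36/37 -30/37; -30/37 617/37]
step 1: x̄ = F·x = [12, 3]
step 1: P̄ = F·P·Fᵀ + Q = [6131/37 -2397/37; -2397/37 1232/37]
step 1: y = z − H·x̄ = [15]
step 1: S = H·P̄·Hᵀ + R = [6168/37]
step 1: K = P̄·Hᵀ·S⁻¹ = [-6131/6168; 799/2056]
step 1: x' = x̄ + K·y = [-5983/2056, 18153/2056]
step 1: P' = (I − K·H)·P̄ = [6131/6168 -799/2056; -799/2056 16697/2056]
step 2: x̄ = F·x = [66425/2056, -18051/1028]
step 2: P̄ = F·P·Fᵀ + Q = [516443/6168 -35571/1028; -35571/1028 11513/514]
step 2: y = z − H·x̄ = [68481/2056]
step 2: S = H·P̄·Hᵀ + R = [522611/6168]
step 2: K = P̄·Hᵀ·S⁻¹ = [-516443/522611; 213426/522611]
step 2: x' = x̄ + K·y = [-317168/522611, -2067936/522611]
step 2: P' = (I − K·H)·P̄ = [516443/522611 -213426/522611; -213426/522611 4320880/522611]

step 0: x' = [3, 6], P' = [36/37 -30/37; -30/37 617/37]
step 1: x' = [-5983/2056, 18153/2056], P' = [6131/6168 -799/2056; -799/2056 16697/2056]
step 2: x' = [-317168/522611, -2067936/522611], P' = [516443/522611 -213426/522611; -213426/522611 4320880/522611]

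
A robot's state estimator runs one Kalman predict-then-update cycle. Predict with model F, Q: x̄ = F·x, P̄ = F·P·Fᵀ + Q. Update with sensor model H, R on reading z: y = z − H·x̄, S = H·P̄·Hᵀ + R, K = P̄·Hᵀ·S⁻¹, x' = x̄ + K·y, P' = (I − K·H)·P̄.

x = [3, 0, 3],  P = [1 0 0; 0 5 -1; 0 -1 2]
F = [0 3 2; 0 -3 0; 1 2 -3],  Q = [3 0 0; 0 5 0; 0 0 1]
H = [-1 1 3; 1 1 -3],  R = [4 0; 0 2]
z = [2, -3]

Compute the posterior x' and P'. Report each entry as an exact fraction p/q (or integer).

x' = [3364/1111, -844/1111, 1966/1111]
P' = [67205/6666 -4982/3333 20909/6666; -4982/3333 4756/3333 -1148/3333; 20909/6666 -1148/3333 7565/6666]

x̄ = F·x = [6, 0, -6]
P̄ = F·P·Fᵀ + Q = [44 -39 23; -39 50 -39; 23 -39 52]
y = z − H·x̄ = [26, -27]
S = H·P̄·Hᵀ + R = [272 -324; -324 582]
K = P̄·Hᵀ·S⁻¹ = [-2407/4444 -2743/6666; 1049/2222 1609/3333; -85/4444 -2041/6666]
x' = x̄ + K·y = [3364/1111, -844/1111, 1966/1111]
P' = (I − K·H)·P̄ = [67205/6666 -4982/3333 20909/6666; -4982/3333 4756/3333 -1148/3333; 20909/6666 -1148/3333 7565/6666]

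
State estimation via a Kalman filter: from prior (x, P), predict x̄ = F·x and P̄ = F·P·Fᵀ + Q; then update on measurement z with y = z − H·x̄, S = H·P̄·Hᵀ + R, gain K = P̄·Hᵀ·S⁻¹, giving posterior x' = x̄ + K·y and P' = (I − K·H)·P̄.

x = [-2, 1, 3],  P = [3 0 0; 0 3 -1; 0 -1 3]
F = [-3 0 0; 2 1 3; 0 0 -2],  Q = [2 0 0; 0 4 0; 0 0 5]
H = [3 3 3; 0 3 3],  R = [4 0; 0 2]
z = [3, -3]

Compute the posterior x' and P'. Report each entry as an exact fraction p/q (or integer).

x' = [72012/33713, 176574/33713, -210585/33713]
P' = [21886/33713 -7812/33713 450/33713; -7812/33713 577724/33713 -570512/33713; 450/33713 -570512/33713 570718/33713]

x̄ = F·x = [6, 6, -6]
P̄ = F·P·Fᵀ + Q = [29 -18 0; -18 40 -16; 0 -16 17]
y = z − H·x̄ = [-15, -3]
S = H·P̄·Hᵀ + R = [166 63; 63 227]
K = P̄·Hᵀ·S⁻¹ = [10893/33713 -11043/33713; -450/33713 10818/33713; 492/33713 309/33713]
x' = x̄ + K·y = [72012/33713, 176574/33713, -210585/33713]
P' = (I − K·H)·P̄ = [21886/33713 -7812/33713 450/33713; -7812/33713 577724/33713 -570512/33713; 450/33713 -570512/33713 570718/33713]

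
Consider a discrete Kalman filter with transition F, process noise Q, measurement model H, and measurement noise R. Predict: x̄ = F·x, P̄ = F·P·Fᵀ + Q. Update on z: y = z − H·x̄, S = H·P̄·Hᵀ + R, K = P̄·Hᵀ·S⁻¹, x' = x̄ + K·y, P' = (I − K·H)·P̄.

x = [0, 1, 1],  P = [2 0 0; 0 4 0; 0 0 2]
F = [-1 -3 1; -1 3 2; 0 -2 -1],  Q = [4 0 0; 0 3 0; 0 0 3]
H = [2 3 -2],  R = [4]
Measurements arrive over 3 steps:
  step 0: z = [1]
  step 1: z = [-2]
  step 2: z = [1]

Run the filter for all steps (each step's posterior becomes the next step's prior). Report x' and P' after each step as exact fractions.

step 0: x̄ = F·x = [-2, 5, -3]
step 0: P̄ = F·P·Fᵀ + Q = [44 -30 22; -30 49 -28; 22 -28 21]
step 0: y = z − H·x̄ = [-16]
step 0: S = H·P̄·Hᵀ + R = [505]
step 0: K = P̄·Hᵀ·S⁻¹ = [-46/505; 143/505; -82/505]
step 0: x' = x̄ + K·y = [-274/505, 237/505, -203/505]
step 0: P' = (I − K·H)·P̄ = [20104/505 -8572/505 7338/505; -8572/505 4296/505 -2414/505; 7338/505 -2414/505 3881/505]
step 1: x̄ = F·x = [-128/101, 579/505, -271/505]
step 1: P̄ = F·P·Fᵀ + Q = [2609/101 -5114/101 1935/101; -5114/101 68919/505 -26446/505; 1935/101 -26446/505 12924/505]
step 1: y = z − H·x̄ = [-2009/505]
step 1: S = H·P̄·Hᵀ + R = [659279/505]
step 1: K = P̄·Hᵀ·S⁻¹ = [-69970/659279; 208509/659279; -85836/659279]
step 1: x' = x̄ + K·y = [-557166/659279, -73608/659279, -12317/659279]
step 1: P' = (I − K·H)·P̄ = [7335631/659279 -4491860/659279 737781/659279; -4491860/659279 3882864/659279 915418/659279; 737781/659279 915418/659279 2282580/659279]
step 2: x̄ = F·x = [765673/659279, 311708/659279, 159533/659279]
step 2: P̄ = F·P·Fᵀ + Q = [13281873/659279 -28004582/659279 13684083/659279; -28004582/659279 88374616/659279 -42516209/659279; 13684083/659279 -42516209/659279 23453545/659279]
step 2: y = z − H·x̄ = [-1488125/659279]
step 2: S = H·P̄·Hᵀ + R = [1009617192/659279]
step 2: K = P̄·Hᵀ·S⁻¹ = [-14136361/168269532; 49024517/168269532; -147087551/1009617192]
step 2: x' = x̄ + K·y = [227333359/168269532, -31100111/168269532, 576314309/1009617192]
step 2: P' = (I − K·H)·P̄ = [261880615/28044922 -140089473/28044922 338751155/168269532; -140089473/28044922 113845497/28044922 86023601/168269532; 338751155/168269532 86023601/168269532 3100894441/1009617192]

step 0: x' = [-274/505, 237/505, -203/505], P' = [20104/505 -8572/505 7338/505; -8572/505 4296/505 -2414/505; 7338/505 -2414/505 3881/505]
step 1: x' = [-557166/659279, -73608/659279, -12317/659279], P' = [7335631/659279 -4491860/659279 737781/659279; -4491860/659279 3882864/659279 915418/659279; 737781/659279 915418/659279 2282580/659279]
step 2: x' = [227333359/168269532, -31100111/168269532, 576314309/1009617192], P' = [261880615/28044922 -140089473/28044922 338751155/168269532; -140089473/28044922 113845497/28044922 86023601/168269532; 338751155/168269532 86023601/168269532 3100894441/1009617192]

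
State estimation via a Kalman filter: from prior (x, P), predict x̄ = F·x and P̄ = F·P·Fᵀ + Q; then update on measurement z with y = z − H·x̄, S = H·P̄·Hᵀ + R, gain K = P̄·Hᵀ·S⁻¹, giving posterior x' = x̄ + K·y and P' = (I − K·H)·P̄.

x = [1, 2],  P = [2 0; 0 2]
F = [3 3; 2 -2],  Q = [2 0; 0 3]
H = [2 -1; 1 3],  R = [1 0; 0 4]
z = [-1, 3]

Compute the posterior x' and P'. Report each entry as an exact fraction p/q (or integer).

x' = [1689/36275, 7036/7255]
P' = [9538/36275 722/7255; 722/7255 494/1451]

x̄ = F·x = [9, -2]
P̄ = F·P·Fᵀ + Q = [38 0; 0 19]
y = z − H·x̄ = [-21, 0]
S = H·P̄·Hᵀ + R = [172 19; 19 213]
K = P̄·Hᵀ·S⁻¹ = [15466/36275 5092/36275; -1026/7255 2033/7255]
x' = x̄ + K·y = [1689/36275, 7036/7255]
P' = (I − K·H)·P̄ = [9538/36275 722/7255; 722/7255 494/1451]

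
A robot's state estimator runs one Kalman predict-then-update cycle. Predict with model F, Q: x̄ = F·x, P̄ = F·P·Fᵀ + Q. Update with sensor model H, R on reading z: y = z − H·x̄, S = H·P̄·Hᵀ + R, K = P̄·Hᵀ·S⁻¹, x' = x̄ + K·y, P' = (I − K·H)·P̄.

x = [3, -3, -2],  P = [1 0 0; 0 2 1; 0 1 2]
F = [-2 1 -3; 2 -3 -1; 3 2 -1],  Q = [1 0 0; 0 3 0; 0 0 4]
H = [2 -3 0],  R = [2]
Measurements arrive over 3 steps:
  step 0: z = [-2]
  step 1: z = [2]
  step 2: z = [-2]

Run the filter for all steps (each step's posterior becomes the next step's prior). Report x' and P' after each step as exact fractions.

step 0: x̄ = F·x = [-3, 17, 5]
step 0: P̄ = F·P·Fᵀ + Q = [19 4 -3; 4 33 -3; -3 -3 19]
step 0: y = z − H·x̄ = [55]
step 0: S = H·P̄·Hᵀ + R = [327]
step 0: K = P̄·Hᵀ·S⁻¹ = [26/327; -91/327; 1/109]
step 0: x' = x̄ + K·y = [449/327, 554/327, 600/109]
step 0: P' = (I − K·H)·P̄ = [5537/327 3674/327 -353/109; 3674/327 2510/327 -236/109; -353/109 -236/109 2068/109]
step 1: x̄ = F·x = [-5744/327, -2564/327, 655/327]
step 1: P̄ = F·P·Fᵀ + Q = [57665/327 16898/327 -895/327; 16898/327 7823/327 10583/327; -895/327 10583/327 120659/327]
step 1: y = z − H·x̄ = [4450/327]
step 1: S = H·P̄·Hᵀ + R = [98945/327]
step 1: K = P̄·Hᵀ·S⁻¹ = [5876/8995; 10327/98945; -3049/8995]
step 1: x' = x̄ + K·y = [-15608/1799, -127058/19789, -4695/1799]
step 1: P' = (I − K·H)·P̄ = [424757/8995 279254/8995 578057/8995; 279254/8995 2040978/98945 387404/8995; 578057/8995 387404/8995 3006322/8995]
step 2: x̄ = F·x = [371253/19789, 89443/19789, -102505/2827]
step 2: P̄ = F·P·Fᵀ + Q = [356902793/98945 21525556/19789 -307953/14135; 21525556/19789 6739423/19789 170485/2827; -307953/14135 170485/2827 9334881/14135]
step 2: y = z − H·x̄ = [-46705/1799]
step 2: S = H·P̄·Hᵀ + R = [39959067/8995]
step 2: K = P̄·Hᵀ·S⁻¹ = [35538386/39959067; 10378565/39959067; -673099/13319689]
step 2: x' = x̄ + K·y = [-1902779321/439549737, -977198906/439549737, -5120364130/146516579]
step 2: P' = (I − K·H)·P̄ = [40995769165/439549737 27069897946/439549737 26060756593/146516579; 27069897946/439549737 17970489154/439549737 17378773788/146516579; 26060756593/146516579 17378773788/146516579 95098713474/146516579]

step 0: x' = [449/327, 554/327, 600/109], P' = [5537/327 3674/327 -353/109; 3674/327 2510/327 -236/109; -353/109 -236/109 2068/109]
step 1: x' = [-15608/1799, -127058/19789, -4695/1799], P' = [424757/8995 279254/8995 578057/8995; 279254/8995 2040978/98945 387404/8995; 578057/8995 387404/8995 3006322/8995]
step 2: x' = [-1902779321/439549737, -977198906/439549737, -5120364130/146516579], P' = [40995769165/439549737 27069897946/439549737 26060756593/146516579; 27069897946/439549737 17970489154/439549737 17378773788/146516579; 26060756593/146516579 17378773788/146516579 95098713474/146516579]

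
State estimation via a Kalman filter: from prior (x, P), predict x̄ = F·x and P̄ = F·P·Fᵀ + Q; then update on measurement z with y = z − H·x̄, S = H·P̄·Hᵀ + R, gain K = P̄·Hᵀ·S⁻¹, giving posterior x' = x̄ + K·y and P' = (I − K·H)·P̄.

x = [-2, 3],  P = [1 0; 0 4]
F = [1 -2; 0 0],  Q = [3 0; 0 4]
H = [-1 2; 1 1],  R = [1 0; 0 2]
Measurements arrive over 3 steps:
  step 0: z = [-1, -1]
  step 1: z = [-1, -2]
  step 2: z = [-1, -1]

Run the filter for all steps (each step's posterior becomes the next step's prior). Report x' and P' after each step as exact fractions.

step 0: x̄ = F·x = [-8, 0]
step 0: P̄ = F·P·Fᵀ + Q = [20 0; 0 4]
step 0: y = z − H·x̄ = [-9, 7]
step 0: S = H·P̄·Hᵀ + R = [37 -12; -12 26]
step 0: K = P̄·Hᵀ·S⁻¹ = [-140/409 250/409; 128/409 122/409]
step 0: x' = x̄ + K·y = [-262/409, -298/409]
step 0: P' = (I − K·H)·P̄ = [380/409 120/409; 120/409 124/409]
step 1: x̄ = F·x = [334/409, 0]
step 1: P̄ = F·P·Fᵀ + Q = [1623/409 0; 0 4]
step 1: y = z − H·x̄ = [-75/409, -1152/409]
step 1: S = H·P̄·Hᵀ + R = [8576/409 1649/409; 1649/409 4077/409]
step 1: K = P̄·Hᵀ·S⁻¹ = [-22722/78839 40575/78839; 26020/78839 21112/78839]
step 1: x' = x̄ + K·y = [-45736/78839, -64236/78839]
step 1: P' = (I − K·H)·P̄ = [61674/78839 19476/78839; 19476/78839 22748/78839]
step 2: x̄ = F·x = [82736/78839, 0]
step 2: P̄ = F·P·Fᵀ + Q = [311279/78839 0; 0 4]
step 2: y = z − H·x̄ = [3897/78839, -161575/78839]
step 2: S = H·P̄·Hᵀ + R = [1651542/78839 319433/78839; 319433/78839 784313/78839]
step 2: K = P̄·Hᵀ·S⁻¹ = [-4357906/15135763 7781975/15135763; 4996772/15135763 4050704/15135763]
step 2: x' = x̄ + K·y = [-280101/15135763, -8054644/15135763]
step 2: P' = (I − K·H)·P̄ = [11828602/15135763 3735348/15135763; 3735348/15135763 4366060/15135763]

step 0: x' = [-262/409, -298/409], P' = [380/409 120/409; 120/409 124/409]
step 1: x' = [-45736/78839, -64236/78839], P' = [61674/78839 19476/78839; 19476/78839 22748/78839]
step 2: x' = [-280101/15135763, -8054644/15135763], P' = [11828602/15135763 3735348/15135763; 3735348/15135763 4366060/15135763]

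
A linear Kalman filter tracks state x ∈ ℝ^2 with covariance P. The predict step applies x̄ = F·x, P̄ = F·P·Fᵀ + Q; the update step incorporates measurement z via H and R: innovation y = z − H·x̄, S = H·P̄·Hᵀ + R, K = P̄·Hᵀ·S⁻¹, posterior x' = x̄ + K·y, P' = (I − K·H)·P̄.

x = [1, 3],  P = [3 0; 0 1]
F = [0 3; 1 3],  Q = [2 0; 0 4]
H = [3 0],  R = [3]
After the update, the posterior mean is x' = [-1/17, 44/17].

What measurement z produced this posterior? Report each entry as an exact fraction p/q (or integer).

z = [-1]

x̄ = F·x = [9, 10]
P̄ = F·P·Fᵀ + Q = [11 9; 9 16]
S = H·P̄·Hᵀ + R = [102]
K = P̄·Hᵀ·S⁻¹ = [11/34; 9/34]
x' − x̄ = [-154/17, -126/17] = K·y
y = (KᵀK)⁻¹·Kᵀ·(x' − x̄) = [-28]
z = y + H·x̄ = [-28] + [27] = [-1]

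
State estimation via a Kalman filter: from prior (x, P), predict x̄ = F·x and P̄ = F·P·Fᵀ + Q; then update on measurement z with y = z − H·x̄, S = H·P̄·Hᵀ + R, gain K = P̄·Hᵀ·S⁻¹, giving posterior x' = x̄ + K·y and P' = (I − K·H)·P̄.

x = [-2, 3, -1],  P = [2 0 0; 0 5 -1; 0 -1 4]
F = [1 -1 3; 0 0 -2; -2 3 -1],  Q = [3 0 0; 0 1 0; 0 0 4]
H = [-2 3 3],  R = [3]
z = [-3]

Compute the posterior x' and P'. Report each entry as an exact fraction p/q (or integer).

x̄ = F·x = [-8, 2, 14]
P̄ = F·P·Fᵀ + Q = [52 -26 -41; -26 17 14; -41 14 67]
y = z − H·x̄ = [-67]
S = H·P̄·Hᵀ + R = [2023]
K = P̄·Hᵀ·S⁻¹ = [-305/2023; 145/2023; 325/2023]
x' = x̄ + K·y = [4251/2023, -5669/2023, 6547/2023]
P' = (I − K·H)·P̄ = [12171/2023 -8373/2023 16182/2023; -8373/2023 13366/2023 -18803/2023; 16182/2023 -18803/2023 29916/2023]

x' = [4251/2023, -5669/2023, 6547/2023]
P' = [12171/2023 -8373/2023 16182/2023; -8373/2023 13366/2023 -18803/2023; 16182/2023 -18803/2023 29916/2023]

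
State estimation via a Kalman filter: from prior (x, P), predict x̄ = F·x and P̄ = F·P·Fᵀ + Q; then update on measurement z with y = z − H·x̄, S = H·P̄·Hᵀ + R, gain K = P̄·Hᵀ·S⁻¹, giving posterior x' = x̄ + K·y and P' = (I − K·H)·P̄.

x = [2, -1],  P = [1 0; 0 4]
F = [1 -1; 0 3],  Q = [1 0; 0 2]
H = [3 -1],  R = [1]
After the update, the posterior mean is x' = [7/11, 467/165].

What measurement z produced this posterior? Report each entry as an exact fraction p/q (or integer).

z = [-1]

x̄ = F·x = [3, -3]
P̄ = F·P·Fᵀ + Q = [6 -12; -12 38]
S = H·P̄·Hᵀ + R = [165]
K = P̄·Hᵀ·S⁻¹ = [2/11; -74/165]
x' − x̄ = [-26/11, 962/165] = K·y
y = (KᵀK)⁻¹·Kᵀ·(x' − x̄) = [-13]
z = y + H·x̄ = [-13] + [12] = [-1]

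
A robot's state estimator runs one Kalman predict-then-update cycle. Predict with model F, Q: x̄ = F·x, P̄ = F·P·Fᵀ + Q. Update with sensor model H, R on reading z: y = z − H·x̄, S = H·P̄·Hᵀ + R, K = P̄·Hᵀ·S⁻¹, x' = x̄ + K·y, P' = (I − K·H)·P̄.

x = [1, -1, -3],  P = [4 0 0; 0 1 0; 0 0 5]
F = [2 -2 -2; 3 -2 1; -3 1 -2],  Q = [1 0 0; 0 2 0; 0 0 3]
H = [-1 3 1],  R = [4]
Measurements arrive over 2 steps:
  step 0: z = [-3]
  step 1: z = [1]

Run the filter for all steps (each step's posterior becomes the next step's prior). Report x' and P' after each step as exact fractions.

step 0: x' = [1433/144, 71/48, 61/24], P' = [5855/144 689/48 -53/24; 689/48 127/16 -59/8; -53/24 -59/8 71/4]
step 1: x' = [681829/92591, 376766/92591, -331690/92591], P' = [9522759/92591 4550887/92591 -4090238/92591; 4550887/92591 2479508/92591 -2663897/92591; -4090238/92591 -2663897/92591 3637957/92591]

step 0: x̄ = F·x = [10, 2, 2]
step 0: P̄ = F·P·Fᵀ + Q = [41 18 -6; 18 47 -48; -6 -48 60]
step 0: y = z − H·x̄ = [-1]
step 0: S = H·P̄·Hᵀ + R = [144]
step 0: K = P̄·Hᵀ·S⁻¹ = [7/144; 25/48; -13/24]
step 0: x' = x̄ + K·y = [1433/144, 71/48, 61/24]
step 0: P' = (I − K·H)·P̄ = [5855/144 689/48 -53/24; 689/48 127/16 -59/8; -53/24 -59/8 71/4]
step 1: x̄ = F·x = [427/36, 471/16, -803/24]
step 1: P̄ = F·P·Fᵀ + Q = [992/9 363/4 -559/6; 363/4 4183/16 -2441/8; -559/6 -2441/8 1459/4]
step 1: y = z − H·x̄ = [-6047/144]
step 1: S = H·P̄·Hᵀ + R = [92591/144]
step 1: K = P̄·Hᵀ·S⁻¹ = [9916/92591; 55935/92591; -65874/92591]
step 1: x' = x̄ + K·y = [681829/92591, 376766/92591, -331690/92591]
step 1: P' = (I − K·H)·P̄ = [9522759/92591 4550887/92591 -4090238/92591; 4550887/92591 2479508/92591 -2663897/92591; -4090238/92591 -2663897/92591 3637957/92591]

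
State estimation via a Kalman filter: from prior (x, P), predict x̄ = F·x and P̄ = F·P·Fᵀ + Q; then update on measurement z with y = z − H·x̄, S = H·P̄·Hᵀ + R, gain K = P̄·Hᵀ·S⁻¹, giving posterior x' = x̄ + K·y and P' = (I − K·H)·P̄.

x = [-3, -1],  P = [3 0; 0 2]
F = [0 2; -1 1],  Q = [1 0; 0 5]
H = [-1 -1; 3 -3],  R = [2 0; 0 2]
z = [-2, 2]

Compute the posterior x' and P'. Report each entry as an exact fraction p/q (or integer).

x̄ = F·x = [-2, 2]
P̄ = F·P·Fᵀ + Q = [9 4; 4 10]
y = z − H·x̄ = [-2, 14]
S = H·P̄·Hᵀ + R = [29 3; 3 101]
K = P̄·Hᵀ·S⁻¹ = [-679/1460 237/1460; -34/73 -12/73]
x' = x̄ + K·y = [439/365, 46/73]
P' = (I − K·H)·P̄ = [379/730 30/73; 30/73 38/73]

x' = [439/365, 46/73]
P' = [379/730 30/73; 30/73 38/73]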